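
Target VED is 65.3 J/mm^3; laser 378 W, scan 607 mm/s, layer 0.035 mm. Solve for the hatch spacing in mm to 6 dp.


h = 378 / (65.3*607*0.035) = 0.272472 mm


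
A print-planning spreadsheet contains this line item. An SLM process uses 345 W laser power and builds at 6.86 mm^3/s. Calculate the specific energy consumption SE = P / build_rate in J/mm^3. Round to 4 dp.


SE = 345 / 6.86 = 50.2915 J/mm^3


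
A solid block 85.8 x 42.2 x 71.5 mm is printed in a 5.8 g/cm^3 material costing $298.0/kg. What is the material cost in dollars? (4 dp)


V = 85.8 * 42.2 * 71.5 = 258884.34 mm^3 = 258.88434 cm^3
Mass = 258.88434 * 5.8 / 1000 = 1.50152917 kg
Cost = 1.50152917 * 298.0 = 447.4557 $


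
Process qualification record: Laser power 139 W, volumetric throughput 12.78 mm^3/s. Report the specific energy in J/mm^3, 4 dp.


SE = 139 / 12.78 = 10.8764 J/mm^3


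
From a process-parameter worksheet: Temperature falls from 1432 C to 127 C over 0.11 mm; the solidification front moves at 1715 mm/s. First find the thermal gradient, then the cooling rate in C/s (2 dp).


G = (1432-127)/0.11 = 11863.63636364 C/mm
CR = 11863.63636364 * 1715 = 20346136.36 C/s


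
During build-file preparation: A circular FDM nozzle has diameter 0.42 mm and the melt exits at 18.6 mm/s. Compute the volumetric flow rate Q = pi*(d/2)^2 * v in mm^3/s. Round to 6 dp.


A = pi*(0.42/2)^2 = 0.13854424 mm^2
Q = 0.13854424 * 18.6 = 2.576923 mm^3/s


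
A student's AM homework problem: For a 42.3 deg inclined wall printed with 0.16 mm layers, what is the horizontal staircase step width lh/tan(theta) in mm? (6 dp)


step = 0.16 / tan(42.3) = 0.175838 mm


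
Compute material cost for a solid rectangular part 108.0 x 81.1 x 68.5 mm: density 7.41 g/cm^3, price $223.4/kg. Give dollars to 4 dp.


V = 108.0 * 81.1 * 68.5 = 599977.8 mm^3 = 599.9778 cm^3
Mass = 599.9778 * 7.41 / 1000 = 4.4458355 kg
Cost = 4.4458355 * 223.4 = 993.1997 $


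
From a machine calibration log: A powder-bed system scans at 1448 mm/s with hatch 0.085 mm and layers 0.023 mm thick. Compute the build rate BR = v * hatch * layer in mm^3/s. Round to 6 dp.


Rate = 1448 * 0.085 * 0.023 = 2.83084 mm^3/s


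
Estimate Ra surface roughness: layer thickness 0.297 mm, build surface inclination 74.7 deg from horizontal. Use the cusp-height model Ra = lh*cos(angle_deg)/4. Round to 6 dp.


Ra = 0.297 * cos(74.7) / 4 = 0.019593 mm


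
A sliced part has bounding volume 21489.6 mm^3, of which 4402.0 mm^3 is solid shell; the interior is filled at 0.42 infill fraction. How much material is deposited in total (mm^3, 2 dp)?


V_infill = (21489.6 - 4402.0) * 0.42 = 7176.79
V_total = 4402.0 + 7176.79 = 11578.79 mm^3


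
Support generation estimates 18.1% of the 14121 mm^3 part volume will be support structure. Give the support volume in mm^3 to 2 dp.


V_support = 14121 * 0.181 = 2555.9 mm^3


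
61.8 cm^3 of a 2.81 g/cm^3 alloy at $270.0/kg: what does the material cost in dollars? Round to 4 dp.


Mass = 61.8*2.81/1000 = 0.173658 kg
Cost = 0.173658 * 270.0 = 46.8877 $


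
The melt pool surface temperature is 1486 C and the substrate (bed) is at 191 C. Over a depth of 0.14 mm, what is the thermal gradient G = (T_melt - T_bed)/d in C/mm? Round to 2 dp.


G = (1486-191)/0.14 = 9250.0 C/mm


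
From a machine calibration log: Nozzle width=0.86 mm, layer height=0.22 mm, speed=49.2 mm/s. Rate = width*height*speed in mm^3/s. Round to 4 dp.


Rate = 0.86 * 0.22 * 49.2 = 9.3086 mm^3/s


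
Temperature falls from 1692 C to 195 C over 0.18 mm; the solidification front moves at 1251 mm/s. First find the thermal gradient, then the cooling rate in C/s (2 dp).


G = (1692-195)/0.18 = 8316.66666667 C/mm
CR = 8316.66666667 * 1251 = 10404150.0 C/s


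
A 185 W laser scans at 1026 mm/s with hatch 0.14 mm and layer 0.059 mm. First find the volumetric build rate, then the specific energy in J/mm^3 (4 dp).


Build rate = 1026 * 0.14 * 0.059 = 8.47476 mm^3/s
SE = 185 / 8.47476 = 21.8295 J/mm^3


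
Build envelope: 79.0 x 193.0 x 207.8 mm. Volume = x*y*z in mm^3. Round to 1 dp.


V = 79.0 * 193.0 * 207.8 = 3168326.6 mm^3


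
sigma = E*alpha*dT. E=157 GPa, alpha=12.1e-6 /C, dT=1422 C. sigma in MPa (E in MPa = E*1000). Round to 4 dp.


sigma = 157*1000 * 12.1e-6 * 1422 = 2701.3734 MPa


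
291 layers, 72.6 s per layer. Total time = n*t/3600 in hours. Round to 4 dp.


t = 291 * 72.6 / 3600 = 5.8685 hrs


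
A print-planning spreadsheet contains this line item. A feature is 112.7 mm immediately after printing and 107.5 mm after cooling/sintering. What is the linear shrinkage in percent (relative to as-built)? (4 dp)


Shrinkage = ((112.7-107.5)/112.7)*100 = 4.614 %


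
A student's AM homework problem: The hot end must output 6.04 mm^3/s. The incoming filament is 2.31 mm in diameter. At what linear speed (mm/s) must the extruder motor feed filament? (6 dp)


A = pi*(2.31/2)^2 = 4.190963
v = 6.04 / 4.190963 = 1.441196 mm/s


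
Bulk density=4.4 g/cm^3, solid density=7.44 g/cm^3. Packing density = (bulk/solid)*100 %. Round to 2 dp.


Packing = (4.4/7.44)*100 = 59.14 %


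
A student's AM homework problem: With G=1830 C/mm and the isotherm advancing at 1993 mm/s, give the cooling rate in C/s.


CR = 1830 * 1993 = 3647190 C/s


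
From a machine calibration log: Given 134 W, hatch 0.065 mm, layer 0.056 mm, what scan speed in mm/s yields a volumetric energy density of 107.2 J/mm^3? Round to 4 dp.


v = 134 / (107.2*0.065*0.056) = 343.4066 mm/s


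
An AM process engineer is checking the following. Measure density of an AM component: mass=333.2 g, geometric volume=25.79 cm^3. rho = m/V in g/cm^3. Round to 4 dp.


rho = 333.2 / 25.79 = 12.9197 g/cm^3


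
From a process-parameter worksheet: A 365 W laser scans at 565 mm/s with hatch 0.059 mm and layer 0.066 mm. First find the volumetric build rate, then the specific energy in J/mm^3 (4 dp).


Build rate = 565 * 0.059 * 0.066 = 2.20011 mm^3/s
SE = 365 / 2.20011 = 165.9008 J/mm^3


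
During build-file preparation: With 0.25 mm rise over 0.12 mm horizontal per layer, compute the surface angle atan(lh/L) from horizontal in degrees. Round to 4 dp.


angle = atan(0.25/0.12) = 64.359 degrees


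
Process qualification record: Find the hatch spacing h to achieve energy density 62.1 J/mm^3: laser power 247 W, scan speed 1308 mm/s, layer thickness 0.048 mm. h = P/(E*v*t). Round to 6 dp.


h = 247 / (62.1*1308*0.048) = 0.063351 mm


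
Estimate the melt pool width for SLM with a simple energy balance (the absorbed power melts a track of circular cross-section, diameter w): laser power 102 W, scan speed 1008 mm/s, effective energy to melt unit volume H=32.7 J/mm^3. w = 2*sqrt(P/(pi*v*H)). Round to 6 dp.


w = 2*sqrt(102/(pi*1008*32.7)) = 0.06277 mm


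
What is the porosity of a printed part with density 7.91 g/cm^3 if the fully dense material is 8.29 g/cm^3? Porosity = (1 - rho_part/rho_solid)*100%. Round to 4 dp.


Porosity = (1-7.91/8.29)*100 = 4.5838 %


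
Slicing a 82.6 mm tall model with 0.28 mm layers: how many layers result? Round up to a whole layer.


Layers = ceil(82.6/0.28) = 295


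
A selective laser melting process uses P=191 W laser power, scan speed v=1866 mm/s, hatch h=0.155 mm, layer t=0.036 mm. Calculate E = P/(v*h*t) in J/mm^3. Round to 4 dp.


E = 191 / (1866*0.155*0.036) = 18.3437 J/mm^3


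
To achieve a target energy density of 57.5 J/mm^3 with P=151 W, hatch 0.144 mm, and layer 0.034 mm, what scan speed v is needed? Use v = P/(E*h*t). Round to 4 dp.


v = 151 / (57.5*0.144*0.034) = 536.374 mm/s


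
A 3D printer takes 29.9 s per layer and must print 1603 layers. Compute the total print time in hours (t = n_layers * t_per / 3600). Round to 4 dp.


t = 1603 * 29.9 / 3600 = 13.3138 hrs


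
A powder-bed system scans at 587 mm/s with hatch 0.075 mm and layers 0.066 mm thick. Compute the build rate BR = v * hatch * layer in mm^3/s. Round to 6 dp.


Rate = 587 * 0.075 * 0.066 = 2.90565 mm^3/s


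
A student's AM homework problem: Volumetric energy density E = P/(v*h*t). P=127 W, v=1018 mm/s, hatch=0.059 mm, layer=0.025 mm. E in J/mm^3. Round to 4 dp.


E = 127 / (1018*0.059*0.025) = 84.5793 J/mm^3


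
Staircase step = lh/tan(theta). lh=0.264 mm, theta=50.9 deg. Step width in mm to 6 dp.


step = 0.264 / tan(50.9) = 0.214547 mm


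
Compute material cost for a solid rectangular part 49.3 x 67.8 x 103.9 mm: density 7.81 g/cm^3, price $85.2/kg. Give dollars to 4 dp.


V = 49.3 * 67.8 * 103.9 = 347289.906 mm^3 = 347.289906 cm^3
Mass = 347.289906 * 7.81 / 1000 = 2.71233417 kg
Cost = 2.71233417 * 85.2 = 231.0909 $


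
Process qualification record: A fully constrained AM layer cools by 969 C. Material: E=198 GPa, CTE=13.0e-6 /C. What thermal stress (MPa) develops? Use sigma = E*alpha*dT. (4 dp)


sigma = 198*1000 * 13.0e-6 * 969 = 2494.206 MPa


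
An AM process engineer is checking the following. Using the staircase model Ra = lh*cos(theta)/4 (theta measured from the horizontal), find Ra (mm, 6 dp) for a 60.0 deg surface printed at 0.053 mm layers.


Ra = 0.053 * cos(60.0) / 4 = 0.006625 mm


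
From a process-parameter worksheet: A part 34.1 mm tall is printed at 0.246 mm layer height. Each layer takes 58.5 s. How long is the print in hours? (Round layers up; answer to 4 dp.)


Layers = ceil(34.1/0.246) = 139
t = 139 * 58.5 / 3600 = 2.2588 hrs


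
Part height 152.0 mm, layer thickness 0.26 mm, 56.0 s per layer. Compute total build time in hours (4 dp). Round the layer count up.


Layers = ceil(152.0/0.26) = 585
t = 585 * 56.0 / 3600 = 9.1 hrs


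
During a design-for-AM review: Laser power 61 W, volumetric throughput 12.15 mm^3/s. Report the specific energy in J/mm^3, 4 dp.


SE = 61 / 12.15 = 5.0206 J/mm^3


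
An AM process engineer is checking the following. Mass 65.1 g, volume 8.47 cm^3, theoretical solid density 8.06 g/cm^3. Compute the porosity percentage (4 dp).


rho_part = 65.1 / 8.47 = 7.68595041 g/cm^3
Porosity = (1 - 7.68595041/8.06)*100 = 4.6408 %


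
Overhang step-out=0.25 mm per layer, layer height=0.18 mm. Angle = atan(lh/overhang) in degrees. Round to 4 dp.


angle = atan(0.18/0.25) = 35.7539 degrees


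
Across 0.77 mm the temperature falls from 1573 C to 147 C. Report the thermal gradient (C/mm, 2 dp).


G = (1573-147)/0.77 = 1851.95 C/mm


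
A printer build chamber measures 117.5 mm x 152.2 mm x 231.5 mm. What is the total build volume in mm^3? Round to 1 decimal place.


V = 117.5 * 152.2 * 231.5 = 4140030.3 mm^3


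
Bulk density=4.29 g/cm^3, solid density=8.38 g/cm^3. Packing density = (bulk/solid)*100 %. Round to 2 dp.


Packing = (4.29/8.38)*100 = 51.19 %


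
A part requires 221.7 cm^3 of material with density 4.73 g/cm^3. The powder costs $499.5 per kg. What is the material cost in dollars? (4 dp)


Mass = 221.7*4.73/1000 = 1.048641 kg
Cost = 1.048641 * 499.5 = 523.7962 $


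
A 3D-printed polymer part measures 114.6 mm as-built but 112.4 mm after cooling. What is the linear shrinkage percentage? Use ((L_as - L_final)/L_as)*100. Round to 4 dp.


Shrinkage = ((114.6-112.4)/114.6)*100 = 1.9197 %


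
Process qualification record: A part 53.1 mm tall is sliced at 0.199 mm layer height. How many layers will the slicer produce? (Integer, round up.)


Layers = ceil(53.1/0.199) = 267


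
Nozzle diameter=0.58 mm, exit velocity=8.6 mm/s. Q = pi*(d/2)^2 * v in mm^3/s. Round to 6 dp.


A = pi*(0.58/2)^2 = 0.26420794 mm^2
Q = 0.26420794 * 8.6 = 2.272188 mm^3/s


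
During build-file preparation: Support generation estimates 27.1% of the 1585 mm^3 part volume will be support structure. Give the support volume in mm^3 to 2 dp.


V_support = 1585 * 0.271 = 429.54 mm^3


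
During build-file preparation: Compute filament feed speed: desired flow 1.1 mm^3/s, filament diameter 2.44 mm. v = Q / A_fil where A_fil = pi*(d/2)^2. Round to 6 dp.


A = pi*(2.44/2)^2 = 4.675947
v = 1.1 / 4.675947 = 0.235246 mm/s


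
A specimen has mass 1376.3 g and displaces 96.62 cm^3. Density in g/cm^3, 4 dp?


rho = 1376.3 / 96.62 = 14.2445 g/cm^3


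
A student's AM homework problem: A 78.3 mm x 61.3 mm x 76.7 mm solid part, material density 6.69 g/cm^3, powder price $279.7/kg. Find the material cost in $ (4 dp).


V = 78.3 * 61.3 * 76.7 = 368143.893 mm^3 = 368.143893 cm^3
Mass = 368.143893 * 6.69 / 1000 = 2.46288264 kg
Cost = 2.46288264 * 279.7 = 688.8683 $


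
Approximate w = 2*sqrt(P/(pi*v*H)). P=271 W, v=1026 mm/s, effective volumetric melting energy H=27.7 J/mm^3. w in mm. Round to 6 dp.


w = 2*sqrt(271/(pi*1026*27.7)) = 0.110186 mm


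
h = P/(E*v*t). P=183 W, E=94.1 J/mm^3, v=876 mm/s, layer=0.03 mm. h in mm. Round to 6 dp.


h = 183 / (94.1*876*0.03) = 0.074001 mm


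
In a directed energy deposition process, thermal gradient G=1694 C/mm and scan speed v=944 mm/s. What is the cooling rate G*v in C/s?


CR = 1694 * 944 = 1599136 C/s


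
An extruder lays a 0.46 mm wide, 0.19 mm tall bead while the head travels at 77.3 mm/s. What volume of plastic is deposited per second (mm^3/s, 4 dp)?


Rate = 0.46 * 0.19 * 77.3 = 6.756 mm^3/s


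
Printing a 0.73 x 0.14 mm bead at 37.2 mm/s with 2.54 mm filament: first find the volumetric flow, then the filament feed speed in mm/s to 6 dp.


Q = 0.73 * 0.14 * 37.2 = 3.80184 mm^3/s
A_fil = pi*(2.54/2)^2 = 5.06707479 mm^2
v_feed = 3.80184 / 5.06707479 = 0.750303 mm/s


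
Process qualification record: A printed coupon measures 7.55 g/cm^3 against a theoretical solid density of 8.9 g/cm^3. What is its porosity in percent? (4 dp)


Porosity = (1-7.55/8.9)*100 = 15.1685 %


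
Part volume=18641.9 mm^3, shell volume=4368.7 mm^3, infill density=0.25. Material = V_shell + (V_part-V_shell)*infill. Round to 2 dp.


V_infill = (18641.9 - 4368.7) * 0.25 = 3568.3
V_total = 4368.7 + 3568.3 = 7937.0 mm^3


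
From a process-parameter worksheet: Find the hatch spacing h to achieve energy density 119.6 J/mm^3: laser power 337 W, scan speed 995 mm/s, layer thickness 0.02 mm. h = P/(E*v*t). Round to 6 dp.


h = 337 / (119.6*995*0.02) = 0.141594 mm


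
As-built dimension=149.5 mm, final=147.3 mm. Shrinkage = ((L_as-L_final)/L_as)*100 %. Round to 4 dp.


Shrinkage = ((149.5-147.3)/149.5)*100 = 1.4716 %


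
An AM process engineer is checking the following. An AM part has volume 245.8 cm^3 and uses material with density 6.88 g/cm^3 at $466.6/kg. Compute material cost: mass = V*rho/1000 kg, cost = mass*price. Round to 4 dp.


Mass = 245.8*6.88/1000 = 1.691104 kg
Cost = 1.691104 * 466.6 = 789.0691 $


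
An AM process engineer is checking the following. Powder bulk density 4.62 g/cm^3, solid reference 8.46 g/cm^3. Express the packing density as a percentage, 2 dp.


Packing = (4.62/8.46)*100 = 54.61 %


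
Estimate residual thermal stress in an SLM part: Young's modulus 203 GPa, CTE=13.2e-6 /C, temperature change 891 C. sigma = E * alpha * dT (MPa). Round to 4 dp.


sigma = 203*1000 * 13.2e-6 * 891 = 2387.5236 MPa


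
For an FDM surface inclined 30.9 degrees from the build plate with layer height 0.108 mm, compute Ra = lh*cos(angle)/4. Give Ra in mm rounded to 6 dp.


Ra = 0.108 * cos(30.9) / 4 = 0.023168 mm


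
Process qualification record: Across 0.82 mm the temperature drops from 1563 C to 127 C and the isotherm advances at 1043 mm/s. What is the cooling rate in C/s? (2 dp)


G = (1563-127)/0.82 = 1751.2195122 C/mm
CR = 1751.2195122 * 1043 = 1826521.95 C/s


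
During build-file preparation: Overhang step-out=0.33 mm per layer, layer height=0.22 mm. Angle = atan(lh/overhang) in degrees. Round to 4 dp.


angle = atan(0.22/0.33) = 33.6901 degrees


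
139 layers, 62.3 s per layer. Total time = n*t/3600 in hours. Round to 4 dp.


t = 139 * 62.3 / 3600 = 2.4055 hrs


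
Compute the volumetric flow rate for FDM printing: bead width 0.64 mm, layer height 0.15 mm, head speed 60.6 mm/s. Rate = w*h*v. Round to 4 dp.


Rate = 0.64 * 0.15 * 60.6 = 5.8176 mm^3/s


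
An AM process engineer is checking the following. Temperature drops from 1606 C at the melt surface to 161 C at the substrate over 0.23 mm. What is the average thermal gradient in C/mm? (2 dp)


G = (1606-161)/0.23 = 6282.61 C/mm


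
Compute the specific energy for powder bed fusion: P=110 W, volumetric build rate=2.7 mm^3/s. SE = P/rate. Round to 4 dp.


SE = 110 / 2.7 = 40.7407 J/mm^3


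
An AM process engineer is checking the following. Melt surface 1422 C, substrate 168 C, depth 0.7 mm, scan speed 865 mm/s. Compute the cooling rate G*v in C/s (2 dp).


G = (1422-168)/0.7 = 1791.42857143 C/mm
CR = 1791.42857143 * 865 = 1549585.71 C/s


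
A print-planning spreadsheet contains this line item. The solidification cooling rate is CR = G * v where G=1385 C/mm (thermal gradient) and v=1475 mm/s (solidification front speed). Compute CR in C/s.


CR = 1385 * 1475 = 2042875 C/s


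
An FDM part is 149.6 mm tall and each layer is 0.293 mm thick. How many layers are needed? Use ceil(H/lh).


Layers = ceil(149.6/0.293) = 511


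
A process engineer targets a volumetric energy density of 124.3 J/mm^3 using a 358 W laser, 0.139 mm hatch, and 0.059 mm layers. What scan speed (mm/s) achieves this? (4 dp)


v = 358 / (124.3*0.139*0.059) = 351.1924 mm/s


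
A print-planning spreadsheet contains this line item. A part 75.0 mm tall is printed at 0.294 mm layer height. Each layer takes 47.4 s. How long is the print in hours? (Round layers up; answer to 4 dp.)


Layers = ceil(75.0/0.294) = 256
t = 256 * 47.4 / 3600 = 3.3707 hrs


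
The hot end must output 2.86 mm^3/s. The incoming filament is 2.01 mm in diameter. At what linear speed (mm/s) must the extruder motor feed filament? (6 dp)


A = pi*(2.01/2)^2 = 3.173087
v = 2.86 / 3.173087 = 0.90133 mm/s


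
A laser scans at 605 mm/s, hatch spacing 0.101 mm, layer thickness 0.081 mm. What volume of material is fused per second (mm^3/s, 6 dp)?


Rate = 605 * 0.101 * 0.081 = 4.949505 mm^3/s


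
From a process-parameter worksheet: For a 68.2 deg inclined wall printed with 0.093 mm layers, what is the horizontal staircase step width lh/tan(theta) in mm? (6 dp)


step = 0.093 / tan(68.2) = 0.037197 mm


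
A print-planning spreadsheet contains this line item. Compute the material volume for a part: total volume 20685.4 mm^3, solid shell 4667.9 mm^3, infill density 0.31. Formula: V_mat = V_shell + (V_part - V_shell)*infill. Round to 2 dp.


V_infill = (20685.4 - 4667.9) * 0.31 = 4965.43
V_total = 4667.9 + 4965.43 = 9633.33 mm^3


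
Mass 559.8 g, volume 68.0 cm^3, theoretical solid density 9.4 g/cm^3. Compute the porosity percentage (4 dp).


rho_part = 559.8 / 68.0 = 8.23235294 g/cm^3
Porosity = (1 - 8.23235294/9.4)*100 = 12.4218 %


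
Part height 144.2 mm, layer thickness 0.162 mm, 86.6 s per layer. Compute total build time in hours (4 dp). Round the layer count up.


Layers = ceil(144.2/0.162) = 891
t = 891 * 86.6 / 3600 = 21.4335 hrs


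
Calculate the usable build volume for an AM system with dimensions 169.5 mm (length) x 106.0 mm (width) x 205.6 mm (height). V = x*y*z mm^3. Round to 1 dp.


V = 169.5 * 106.0 * 205.6 = 3694015.2 mm^3


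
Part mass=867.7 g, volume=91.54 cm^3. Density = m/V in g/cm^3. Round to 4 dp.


rho = 867.7 / 91.54 = 9.4789 g/cm^3


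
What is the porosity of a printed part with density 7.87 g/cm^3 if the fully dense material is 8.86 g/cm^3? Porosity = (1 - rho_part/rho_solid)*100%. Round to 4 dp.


Porosity = (1-7.87/8.86)*100 = 11.1738 %


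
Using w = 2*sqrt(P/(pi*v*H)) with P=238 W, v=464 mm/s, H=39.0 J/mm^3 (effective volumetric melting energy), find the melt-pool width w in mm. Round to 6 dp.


w = 2*sqrt(238/(pi*464*39.0)) = 0.129405 mm


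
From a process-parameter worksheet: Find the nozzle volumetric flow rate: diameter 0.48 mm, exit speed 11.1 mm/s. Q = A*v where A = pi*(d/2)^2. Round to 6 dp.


A = pi*(0.48/2)^2 = 0.18095574 mm^2
Q = 0.18095574 * 11.1 = 2.008609 mm^3/s


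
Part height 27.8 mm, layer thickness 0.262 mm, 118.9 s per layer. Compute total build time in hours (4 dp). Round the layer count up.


Layers = ceil(27.8/0.262) = 107
t = 107 * 118.9 / 3600 = 3.534 hrs


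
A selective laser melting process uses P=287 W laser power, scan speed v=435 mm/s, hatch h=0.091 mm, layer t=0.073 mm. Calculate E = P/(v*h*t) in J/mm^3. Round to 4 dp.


E = 287 / (435*0.091*0.073) = 99.3181 J/mm^3


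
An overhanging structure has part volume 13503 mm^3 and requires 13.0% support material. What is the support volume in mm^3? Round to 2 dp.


V_support = 13503 * 0.13 = 1755.39 mm^3


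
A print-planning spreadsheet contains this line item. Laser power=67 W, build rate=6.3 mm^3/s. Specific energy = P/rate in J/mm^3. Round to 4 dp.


SE = 67 / 6.3 = 10.6349 J/mm^3


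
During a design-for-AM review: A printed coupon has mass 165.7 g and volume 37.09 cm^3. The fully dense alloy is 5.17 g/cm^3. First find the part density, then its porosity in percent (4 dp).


rho_part = 165.7 / 37.09 = 4.46751146 g/cm^3
Porosity = (1 - 4.46751146/5.17)*100 = 13.5878 %


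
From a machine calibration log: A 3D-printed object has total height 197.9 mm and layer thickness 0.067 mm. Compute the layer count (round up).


Layers = ceil(197.9/0.067) = 2954


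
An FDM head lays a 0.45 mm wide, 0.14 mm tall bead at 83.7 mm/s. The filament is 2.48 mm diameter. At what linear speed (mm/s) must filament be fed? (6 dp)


Q = 0.45 * 0.14 * 83.7 = 5.2731 mm^3/s
A_fil = pi*(2.48/2)^2 = 4.83051286 mm^2
v_feed = 5.2731 / 4.83051286 = 1.091623 mm/s


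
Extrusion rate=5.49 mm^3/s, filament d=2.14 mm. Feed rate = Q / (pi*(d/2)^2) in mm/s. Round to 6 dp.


A = pi*(2.14/2)^2 = 3.596809
v = 5.49 / 3.596809 = 1.526353 mm/s


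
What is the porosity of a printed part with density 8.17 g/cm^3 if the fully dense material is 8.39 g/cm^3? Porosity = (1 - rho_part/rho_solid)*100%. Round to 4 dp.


Porosity = (1-8.17/8.39)*100 = 2.6222 %


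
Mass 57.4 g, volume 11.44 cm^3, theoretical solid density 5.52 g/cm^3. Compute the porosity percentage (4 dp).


rho_part = 57.4 / 11.44 = 5.01748252 g/cm^3
Porosity = (1 - 5.01748252/5.52)*100 = 9.1036 %


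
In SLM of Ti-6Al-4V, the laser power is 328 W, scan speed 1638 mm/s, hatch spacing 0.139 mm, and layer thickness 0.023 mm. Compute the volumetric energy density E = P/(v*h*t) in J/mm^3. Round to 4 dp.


E = 328 / (1638*0.139*0.023) = 62.635 J/mm^3


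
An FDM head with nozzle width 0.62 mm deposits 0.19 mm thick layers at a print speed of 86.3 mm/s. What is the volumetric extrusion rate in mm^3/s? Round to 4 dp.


Rate = 0.62 * 0.19 * 86.3 = 10.1661 mm^3/s


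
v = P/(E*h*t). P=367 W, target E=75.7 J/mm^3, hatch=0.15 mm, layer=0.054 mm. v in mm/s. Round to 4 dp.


v = 367 / (75.7*0.15*0.054) = 598.529 mm/s


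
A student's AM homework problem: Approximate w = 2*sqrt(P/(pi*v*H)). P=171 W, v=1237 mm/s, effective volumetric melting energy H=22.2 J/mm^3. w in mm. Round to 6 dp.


w = 2*sqrt(171/(pi*1237*22.2)) = 0.089041 mm


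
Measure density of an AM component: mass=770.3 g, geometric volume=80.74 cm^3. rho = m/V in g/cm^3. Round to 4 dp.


rho = 770.3 / 80.74 = 9.5405 g/cm^3


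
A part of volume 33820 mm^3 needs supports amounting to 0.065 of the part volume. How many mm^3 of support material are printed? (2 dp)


V_support = 33820 * 0.065 = 2198.3 mm^3


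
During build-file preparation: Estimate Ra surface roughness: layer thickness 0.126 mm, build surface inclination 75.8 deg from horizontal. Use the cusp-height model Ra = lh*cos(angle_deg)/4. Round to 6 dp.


Ra = 0.126 * cos(75.8) / 4 = 0.007727 mm


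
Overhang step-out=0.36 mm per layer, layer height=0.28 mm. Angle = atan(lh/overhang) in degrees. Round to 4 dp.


angle = atan(0.28/0.36) = 37.875 degrees


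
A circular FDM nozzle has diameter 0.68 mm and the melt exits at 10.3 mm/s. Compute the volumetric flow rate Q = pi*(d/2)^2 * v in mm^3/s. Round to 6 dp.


A = pi*(0.68/2)^2 = 0.36316811 mm^2
Q = 0.36316811 * 10.3 = 3.740632 mm^3/s


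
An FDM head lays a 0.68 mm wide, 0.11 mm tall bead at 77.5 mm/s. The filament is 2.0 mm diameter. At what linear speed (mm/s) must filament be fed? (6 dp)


Q = 0.68 * 0.11 * 77.5 = 5.797 mm^3/s
A_fil = pi*(2.0/2)^2 = 3.14159265 mm^2
v_feed = 5.797 / 3.14159265 = 1.845242 mm/s


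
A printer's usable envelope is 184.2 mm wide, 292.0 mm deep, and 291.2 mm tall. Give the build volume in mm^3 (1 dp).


V = 184.2 * 292.0 * 291.2 = 15662599.7 mm^3


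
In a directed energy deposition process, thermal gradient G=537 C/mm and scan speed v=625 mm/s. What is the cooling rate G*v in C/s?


CR = 537 * 625 = 335625 C/s


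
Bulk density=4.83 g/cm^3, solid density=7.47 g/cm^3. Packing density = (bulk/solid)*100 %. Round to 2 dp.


Packing = (4.83/7.47)*100 = 64.66 %


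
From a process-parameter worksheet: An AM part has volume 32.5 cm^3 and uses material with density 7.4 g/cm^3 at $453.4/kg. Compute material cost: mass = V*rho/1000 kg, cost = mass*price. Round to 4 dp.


Mass = 32.5*7.4/1000 = 0.2405 kg
Cost = 0.2405 * 453.4 = 109.0427 $


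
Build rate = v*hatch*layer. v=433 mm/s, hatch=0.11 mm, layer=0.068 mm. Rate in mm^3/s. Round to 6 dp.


Rate = 433 * 0.11 * 0.068 = 3.23884 mm^3/s


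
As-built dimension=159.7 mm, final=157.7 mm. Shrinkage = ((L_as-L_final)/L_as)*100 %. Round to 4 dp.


Shrinkage = ((159.7-157.7)/159.7)*100 = 1.2523 %


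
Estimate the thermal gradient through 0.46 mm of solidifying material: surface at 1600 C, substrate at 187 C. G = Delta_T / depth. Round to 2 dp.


G = (1600-187)/0.46 = 3071.74 C/mm


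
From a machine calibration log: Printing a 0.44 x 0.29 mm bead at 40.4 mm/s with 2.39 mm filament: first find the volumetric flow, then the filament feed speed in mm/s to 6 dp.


Q = 0.44 * 0.29 * 40.4 = 5.15504 mm^3/s
A_fil = pi*(2.39/2)^2 = 4.48627285 mm^2
v_feed = 5.15504 / 4.48627285 = 1.14907 mm/s


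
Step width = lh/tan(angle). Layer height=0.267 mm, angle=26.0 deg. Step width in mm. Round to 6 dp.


step = 0.267 / tan(26.0) = 0.547431 mm


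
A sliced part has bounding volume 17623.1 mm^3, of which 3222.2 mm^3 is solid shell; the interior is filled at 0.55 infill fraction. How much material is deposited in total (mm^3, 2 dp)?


V_infill = (17623.1 - 3222.2) * 0.55 = 7920.5
V_total = 3222.2 + 7920.5 = 11142.7 mm^3


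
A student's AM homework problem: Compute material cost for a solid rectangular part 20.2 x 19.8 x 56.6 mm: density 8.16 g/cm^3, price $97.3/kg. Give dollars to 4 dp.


V = 20.2 * 19.8 * 56.6 = 22637.736 mm^3 = 22.637736 cm^3
Mass = 22.637736 * 8.16 / 1000 = 0.18472393 kg
Cost = 0.18472393 * 97.3 = 17.9736 $


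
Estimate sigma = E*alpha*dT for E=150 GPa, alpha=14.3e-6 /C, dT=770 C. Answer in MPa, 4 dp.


sigma = 150*1000 * 14.3e-6 * 770 = 1651.65 MPa


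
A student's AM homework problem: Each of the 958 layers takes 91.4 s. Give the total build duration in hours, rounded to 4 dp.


t = 958 * 91.4 / 3600 = 24.3226 hrs


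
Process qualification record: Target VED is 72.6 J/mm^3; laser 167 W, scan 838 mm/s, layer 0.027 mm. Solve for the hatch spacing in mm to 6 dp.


h = 167 / (72.6*838*0.027) = 0.101665 mm


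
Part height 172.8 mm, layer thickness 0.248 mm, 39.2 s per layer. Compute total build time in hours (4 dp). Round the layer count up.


Layers = ceil(172.8/0.248) = 697
t = 697 * 39.2 / 3600 = 7.5896 hrs


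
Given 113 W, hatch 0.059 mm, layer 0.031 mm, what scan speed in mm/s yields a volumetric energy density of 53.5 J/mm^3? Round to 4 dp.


v = 113 / (53.5*0.059*0.031) = 1154.8111 mm/s


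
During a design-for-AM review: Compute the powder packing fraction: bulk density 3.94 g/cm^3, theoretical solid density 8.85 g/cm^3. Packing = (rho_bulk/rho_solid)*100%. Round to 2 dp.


Packing = (3.94/8.85)*100 = 44.52 %


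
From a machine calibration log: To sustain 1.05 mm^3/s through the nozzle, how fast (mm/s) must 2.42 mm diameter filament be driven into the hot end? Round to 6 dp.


A = pi*(2.42/2)^2 = 4.599606
v = 1.05 / 4.599606 = 0.22828 mm/s


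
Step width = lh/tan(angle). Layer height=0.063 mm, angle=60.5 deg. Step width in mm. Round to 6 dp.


step = 0.063 / tan(60.5) = 0.035644 mm


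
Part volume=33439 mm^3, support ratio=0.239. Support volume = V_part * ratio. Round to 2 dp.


V_support = 33439 * 0.239 = 7991.92 mm^3


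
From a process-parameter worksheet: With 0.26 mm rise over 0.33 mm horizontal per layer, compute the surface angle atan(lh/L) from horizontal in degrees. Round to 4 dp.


angle = atan(0.26/0.33) = 38.2338 degrees


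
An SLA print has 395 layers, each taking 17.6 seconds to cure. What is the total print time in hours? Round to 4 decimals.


t = 395 * 17.6 / 3600 = 1.9311 hrs


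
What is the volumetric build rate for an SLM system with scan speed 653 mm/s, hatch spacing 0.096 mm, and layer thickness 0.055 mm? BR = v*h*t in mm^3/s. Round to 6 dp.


Rate = 653 * 0.096 * 0.055 = 3.44784 mm^3/s


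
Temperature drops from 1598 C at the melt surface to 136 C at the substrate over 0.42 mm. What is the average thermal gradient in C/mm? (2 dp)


G = (1598-136)/0.42 = 3480.95 C/mm


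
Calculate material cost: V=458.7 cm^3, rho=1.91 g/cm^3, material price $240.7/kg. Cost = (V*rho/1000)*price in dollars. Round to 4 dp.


Mass = 458.7*1.91/1000 = 0.876117 kg
Cost = 0.876117 * 240.7 = 210.8814 $


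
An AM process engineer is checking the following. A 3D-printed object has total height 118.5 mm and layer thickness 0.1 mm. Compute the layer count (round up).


Layers = ceil(118.5/0.1) = 1185


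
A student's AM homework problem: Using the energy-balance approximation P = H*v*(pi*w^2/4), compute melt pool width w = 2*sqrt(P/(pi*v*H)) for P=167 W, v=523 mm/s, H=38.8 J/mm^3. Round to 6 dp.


w = 2*sqrt(167/(pi*523*38.8)) = 0.102364 mm


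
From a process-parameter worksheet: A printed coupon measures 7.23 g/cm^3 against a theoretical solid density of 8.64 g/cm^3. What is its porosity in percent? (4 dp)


Porosity = (1-7.23/8.64)*100 = 16.3194 %


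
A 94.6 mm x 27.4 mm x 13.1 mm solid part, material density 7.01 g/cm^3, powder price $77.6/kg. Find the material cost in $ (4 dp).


V = 94.6 * 27.4 * 13.1 = 33955.724 mm^3 = 33.955724 cm^3
Mass = 33.955724 * 7.01 / 1000 = 0.23802963 kg
Cost = 0.23802963 * 77.6 = 18.4711 $


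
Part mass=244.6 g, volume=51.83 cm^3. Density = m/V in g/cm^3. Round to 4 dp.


rho = 244.6 / 51.83 = 4.7193 g/cm^3


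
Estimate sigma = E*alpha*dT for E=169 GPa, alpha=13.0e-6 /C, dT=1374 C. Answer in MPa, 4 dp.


sigma = 169*1000 * 13.0e-6 * 1374 = 3018.678 MPa


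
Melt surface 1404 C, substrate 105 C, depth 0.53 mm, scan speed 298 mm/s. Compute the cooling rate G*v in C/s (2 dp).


G = (1404-105)/0.53 = 2450.94339623 C/mm
CR = 2450.94339623 * 298 = 730381.13 C/s


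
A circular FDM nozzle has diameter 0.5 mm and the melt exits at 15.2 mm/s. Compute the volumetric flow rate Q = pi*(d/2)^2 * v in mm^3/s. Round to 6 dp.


A = pi*(0.5/2)^2 = 0.19634954 mm^2
Q = 0.19634954 * 15.2 = 2.984513 mm^3/s


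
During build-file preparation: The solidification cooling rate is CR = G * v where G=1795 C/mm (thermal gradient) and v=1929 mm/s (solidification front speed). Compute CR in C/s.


CR = 1795 * 1929 = 3462555 C/s


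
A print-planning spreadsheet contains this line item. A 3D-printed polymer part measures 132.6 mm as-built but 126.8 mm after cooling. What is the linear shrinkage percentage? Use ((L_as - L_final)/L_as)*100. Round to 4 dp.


Shrinkage = ((132.6-126.8)/132.6)*100 = 4.3741 %


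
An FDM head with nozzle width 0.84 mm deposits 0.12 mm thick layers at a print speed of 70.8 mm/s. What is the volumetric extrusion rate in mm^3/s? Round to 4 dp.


Rate = 0.84 * 0.12 * 70.8 = 7.1366 mm^3/s


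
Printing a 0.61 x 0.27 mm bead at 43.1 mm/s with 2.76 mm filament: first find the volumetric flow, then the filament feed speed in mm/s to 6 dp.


Q = 0.61 * 0.27 * 43.1 = 7.09857 mm^3/s
A_fil = pi*(2.76/2)^2 = 5.98284905 mm^2
v_feed = 7.09857 / 5.98284905 = 1.186487 mm/s


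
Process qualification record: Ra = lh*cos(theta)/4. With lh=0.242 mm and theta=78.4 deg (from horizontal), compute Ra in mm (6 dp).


Ra = 0.242 * cos(78.4) / 4 = 0.012165 mm


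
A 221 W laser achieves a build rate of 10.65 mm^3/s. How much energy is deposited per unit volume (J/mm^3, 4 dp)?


SE = 221 / 10.65 = 20.7512 J/mm^3


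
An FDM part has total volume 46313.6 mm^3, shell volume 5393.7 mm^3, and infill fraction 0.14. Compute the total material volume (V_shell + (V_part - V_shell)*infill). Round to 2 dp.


V_infill = (46313.6 - 5393.7) * 0.14 = 5728.79
V_total = 5393.7 + 5728.79 = 11122.49 mm^3


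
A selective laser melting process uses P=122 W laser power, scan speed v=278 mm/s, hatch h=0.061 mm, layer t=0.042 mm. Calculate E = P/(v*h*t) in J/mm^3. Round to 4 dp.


E = 122 / (278*0.061*0.042) = 171.2915 J/mm^3


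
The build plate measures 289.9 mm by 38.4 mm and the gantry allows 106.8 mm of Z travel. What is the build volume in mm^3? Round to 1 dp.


V = 289.9 * 38.4 * 106.8 = 1188914.7 mm^3


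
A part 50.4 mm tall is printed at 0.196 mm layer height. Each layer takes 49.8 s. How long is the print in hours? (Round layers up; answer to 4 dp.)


Layers = ceil(50.4/0.196) = 258
t = 258 * 49.8 / 3600 = 3.569 hrs


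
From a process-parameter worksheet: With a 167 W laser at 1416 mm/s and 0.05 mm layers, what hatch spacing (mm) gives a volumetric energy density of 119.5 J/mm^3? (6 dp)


h = 167 / (119.5*1416*0.05) = 0.019739 mm


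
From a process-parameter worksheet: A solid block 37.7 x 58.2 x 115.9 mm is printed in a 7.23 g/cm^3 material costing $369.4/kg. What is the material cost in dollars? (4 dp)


V = 37.7 * 58.2 * 115.9 = 254300.826 mm^3 = 254.300826 cm^3
Mass = 254.300826 * 7.23 / 1000 = 1.83859497 kg
Cost = 1.83859497 * 369.4 = 679.177 $


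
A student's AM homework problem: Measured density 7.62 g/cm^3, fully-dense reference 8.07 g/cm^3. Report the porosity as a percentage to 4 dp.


Porosity = (1-7.62/8.07)*100 = 5.5762 %


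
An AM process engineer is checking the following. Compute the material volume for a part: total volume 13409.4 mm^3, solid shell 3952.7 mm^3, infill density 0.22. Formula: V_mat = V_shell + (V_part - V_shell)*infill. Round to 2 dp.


V_infill = (13409.4 - 3952.7) * 0.22 = 2080.47
V_total = 3952.7 + 2080.47 = 6033.17 mm^3


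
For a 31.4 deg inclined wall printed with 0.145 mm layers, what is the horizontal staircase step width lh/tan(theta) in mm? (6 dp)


step = 0.145 / tan(31.4) = 0.237548 mm


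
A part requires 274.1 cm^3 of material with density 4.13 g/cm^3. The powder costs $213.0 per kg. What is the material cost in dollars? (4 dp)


Mass = 274.1*4.13/1000 = 1.132033 kg
Cost = 1.132033 * 213.0 = 241.123 $


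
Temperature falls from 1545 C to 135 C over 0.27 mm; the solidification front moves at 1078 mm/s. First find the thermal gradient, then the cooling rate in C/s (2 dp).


G = (1545-135)/0.27 = 5222.22222222 C/mm
CR = 5222.22222222 * 1078 = 5629555.56 C/s


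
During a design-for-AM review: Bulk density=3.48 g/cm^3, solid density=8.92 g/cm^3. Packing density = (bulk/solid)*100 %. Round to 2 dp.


Packing = (3.48/8.92)*100 = 39.01 %


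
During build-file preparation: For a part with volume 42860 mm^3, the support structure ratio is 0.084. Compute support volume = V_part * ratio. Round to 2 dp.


V_support = 42860 * 0.084 = 3600.24 mm^3


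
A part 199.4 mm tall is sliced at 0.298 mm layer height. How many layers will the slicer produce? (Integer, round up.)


Layers = ceil(199.4/0.298) = 670


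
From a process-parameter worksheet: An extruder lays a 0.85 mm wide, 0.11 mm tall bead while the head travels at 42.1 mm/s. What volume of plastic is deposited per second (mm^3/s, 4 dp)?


Rate = 0.85 * 0.11 * 42.1 = 3.9364 mm^3/s


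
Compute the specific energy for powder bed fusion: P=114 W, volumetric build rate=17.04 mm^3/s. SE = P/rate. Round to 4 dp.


SE = 114 / 17.04 = 6.6901 J/mm^3


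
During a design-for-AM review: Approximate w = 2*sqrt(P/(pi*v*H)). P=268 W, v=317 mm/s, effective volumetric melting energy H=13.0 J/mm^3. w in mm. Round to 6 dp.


w = 2*sqrt(268/(pi*317*13.0)) = 0.287754 mm


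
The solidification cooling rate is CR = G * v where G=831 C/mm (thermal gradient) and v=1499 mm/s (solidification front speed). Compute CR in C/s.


CR = 831 * 1499 = 1245669 C/s


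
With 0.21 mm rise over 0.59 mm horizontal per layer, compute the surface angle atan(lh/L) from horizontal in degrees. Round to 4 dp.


angle = atan(0.21/0.59) = 19.5923 degrees


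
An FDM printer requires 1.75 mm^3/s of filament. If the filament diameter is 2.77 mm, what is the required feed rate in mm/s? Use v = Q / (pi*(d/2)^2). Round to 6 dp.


A = pi*(2.77/2)^2 = 6.026282
v = 1.75 / 6.026282 = 0.290395 mm/s


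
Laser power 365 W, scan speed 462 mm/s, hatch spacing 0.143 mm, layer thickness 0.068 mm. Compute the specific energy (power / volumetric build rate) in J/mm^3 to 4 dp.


Build rate = 462 * 0.143 * 0.068 = 4.492488 mm^3/s
SE = 365 / 4.492488 = 81.2467 J/mm^3


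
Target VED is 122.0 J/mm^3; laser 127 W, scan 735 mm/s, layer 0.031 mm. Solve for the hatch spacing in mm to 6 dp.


h = 127 / (122.0*735*0.031) = 0.045687 mm


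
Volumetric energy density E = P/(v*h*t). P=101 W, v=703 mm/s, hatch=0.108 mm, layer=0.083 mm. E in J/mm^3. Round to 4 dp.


E = 101 / (703*0.108*0.083) = 16.0274 J/mm^3


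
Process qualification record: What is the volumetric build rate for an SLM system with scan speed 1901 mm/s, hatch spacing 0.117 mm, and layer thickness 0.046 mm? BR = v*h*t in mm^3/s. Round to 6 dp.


Rate = 1901 * 0.117 * 0.046 = 10.231182 mm^3/s


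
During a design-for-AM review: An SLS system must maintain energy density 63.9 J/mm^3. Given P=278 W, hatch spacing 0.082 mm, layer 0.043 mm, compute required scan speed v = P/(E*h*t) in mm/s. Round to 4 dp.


v = 278 / (63.9*0.082*0.043) = 1233.8479 mm/s


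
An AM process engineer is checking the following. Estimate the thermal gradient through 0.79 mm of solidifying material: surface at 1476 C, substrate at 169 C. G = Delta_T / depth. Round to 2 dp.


G = (1476-169)/0.79 = 1654.43 C/mm


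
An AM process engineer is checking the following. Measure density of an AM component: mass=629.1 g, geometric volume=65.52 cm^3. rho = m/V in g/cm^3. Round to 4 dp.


rho = 629.1 / 65.52 = 9.6016 g/cm^3


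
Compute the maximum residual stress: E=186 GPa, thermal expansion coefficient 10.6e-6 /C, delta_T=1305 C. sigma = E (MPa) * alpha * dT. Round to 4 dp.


sigma = 186*1000 * 10.6e-6 * 1305 = 2572.938 MPa


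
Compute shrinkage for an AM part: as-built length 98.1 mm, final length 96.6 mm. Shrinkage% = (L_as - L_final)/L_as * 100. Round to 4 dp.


Shrinkage = ((98.1-96.6)/98.1)*100 = 1.5291 %


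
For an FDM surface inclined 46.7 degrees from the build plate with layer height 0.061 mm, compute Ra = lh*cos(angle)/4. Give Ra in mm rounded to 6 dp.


Ra = 0.061 * cos(46.7) / 4 = 0.010459 mm


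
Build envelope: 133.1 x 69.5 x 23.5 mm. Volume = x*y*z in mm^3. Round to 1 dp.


V = 133.1 * 69.5 * 23.5 = 217385.6 mm^3


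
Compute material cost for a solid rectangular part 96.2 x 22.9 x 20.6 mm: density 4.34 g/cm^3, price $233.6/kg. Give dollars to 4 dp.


V = 96.2 * 22.9 * 20.6 = 45381.388 mm^3 = 45.381388 cm^3
Mass = 45.381388 * 4.34 / 1000 = 0.19695522 kg
Cost = 0.19695522 * 233.6 = 46.0087 $
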